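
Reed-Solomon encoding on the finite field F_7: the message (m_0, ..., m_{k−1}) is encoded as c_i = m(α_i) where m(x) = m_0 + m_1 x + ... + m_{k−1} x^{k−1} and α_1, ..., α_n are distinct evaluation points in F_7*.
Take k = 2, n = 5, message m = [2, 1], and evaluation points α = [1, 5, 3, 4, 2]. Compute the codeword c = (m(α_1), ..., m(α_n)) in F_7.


c = [3, 0, 5, 6, 4]

Message polynomial: m(x) = 2 + 1·x (mod 7).
For each evaluation point α_i, compute m(α_i) mod 7:
  α_1 = 1: Horner steps 1 → 3, so m(1) = 3.
  α_2 = 5: Horner steps 1 → 0, so m(5) = 0.
  α_3 = 3: Horner steps 1 → 5, so m(3) = 5.
  α_4 = 4: Horner steps 1 → 6, so m(4) = 6.
  α_5 = 2: Horner steps 1 → 4, so m(2) = 4.
Codeword c = [3, 0, 5, 6, 4] ∈ F_7^5.


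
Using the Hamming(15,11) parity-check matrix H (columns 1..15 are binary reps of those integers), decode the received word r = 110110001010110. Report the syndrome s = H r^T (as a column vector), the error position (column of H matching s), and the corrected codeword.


s = (0, 0, 1, 1)^T, error position = 3, corrected codeword c = 111110001010110

Compute s = H r^T mod 2 one row at a time:
  s_1 = 0 + 1 + 0 + 1 + 0 + 1 + 1 + 0 = 4 ≡ 0 (mod 2).
  s_2 = 1 + 1 + 0 + 0 + 0 + 1 + 1 + 0 = 4 ≡ 0 (mod 2).
  s_3 = 1 + 0 + 0 + 0 + 0 + 1 + 1 + 0 = 3 ≡ 1 (mod 2).
  s_4 = 1 + 0 + 1 + 0 + 1 + 1 + 1 + 0 = 5 ≡ 1 (mod 2).
s = (0, 0, 1, 1)^T — this equals column 3 of H (binary 0011), so error is at position 3.
Correct: flip bit 3 of r = 110110001010110 to get c = 111110001010110.


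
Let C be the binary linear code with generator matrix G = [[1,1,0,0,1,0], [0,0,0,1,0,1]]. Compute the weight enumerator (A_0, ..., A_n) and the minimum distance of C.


Weight distribution: A_0 = 1, A_2 = 1, A_3 = 1, A_5 = 1. Minimum distance d = 2.

Enumerate all 2^2 = 4 messages m ∈ F_2^2.
For each, compute codeword c = mG in F_2^6, then tally its weight.
  m = 00 → c = 000000, weight = 0.
  m = 10 → c = 110010, weight = 3.
  m = 01 → c = 000101, weight = 2.
  m = 11 → c = 110111, weight = 5.
Tally weights:
  weight 0: 1 codewords.
  weight 2: 1 codewords.
  weight 3: 1 codewords.
  weight 5: 1 codewords.
Minimum distance d = smallest w > 0 with A_w > 0 = 2.
Sanity: Σ A_w = 4 = 2^2 = 4 ✓.


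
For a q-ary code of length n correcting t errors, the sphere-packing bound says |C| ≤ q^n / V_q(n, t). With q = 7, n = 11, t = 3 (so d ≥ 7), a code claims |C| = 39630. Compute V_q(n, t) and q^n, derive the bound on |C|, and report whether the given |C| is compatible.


V_q(n, t) = 37687, q^n = 1977326743, Hamming bound = 52467, |C| = 39630 ≤ bound (satisfied).

Step 1: Compute V_q(n, t) = Σ_{j=0}^3 C(n, j) (q−1)^j.
  j = 0: C(11,0)·(6)^0 = 1·1 = 1.
  j = 1: C(11,1)·(6)^1 = 11·6 = 66.
  j = 2: C(11,2)·(6)^2 = 55·36 = 1980.
  j = 3: C(11,3)·(6)^3 = 165·216 = 35640.
  V_q(n, t) = 1 + 66 + 1980 + 35640 = 37687.
Step 2: q^n = 7^11 = 1977326743.
Step 3: Hamming bound ⌊q^n / V_q(n,t)⌋ = ⌊1977326743/37687⌋ = 52467.
Step 4: Compare |C| = 39630 to 52467: satisfied.
The claimed |C| lies below the Hamming bound.


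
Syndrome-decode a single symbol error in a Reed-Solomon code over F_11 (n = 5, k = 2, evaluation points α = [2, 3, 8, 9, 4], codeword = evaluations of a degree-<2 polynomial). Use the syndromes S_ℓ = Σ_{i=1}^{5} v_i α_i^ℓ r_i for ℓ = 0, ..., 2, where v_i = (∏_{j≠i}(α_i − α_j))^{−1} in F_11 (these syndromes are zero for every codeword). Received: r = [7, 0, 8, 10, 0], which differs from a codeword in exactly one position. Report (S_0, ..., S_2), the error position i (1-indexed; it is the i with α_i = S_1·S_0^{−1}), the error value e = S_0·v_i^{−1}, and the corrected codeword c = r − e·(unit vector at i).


S = (8, 2, 6), error at position 2, error magnitude e = 2, c = [7, 9, 8, 10, 0].

Step 1: column multipliers v_i = (∏_{j≠i}(α_i − α_j))^{−1} mod 11.
  i = 1 (α = 2): (2−3)(2−8)(2−9)(2−4) = (−1)·(−6)·(−7)·(−2) = 84 ≡ 7, so v_1 = 7^{−1} = 8 (mod 11).
  i = 2 (α = 3): (3−2)(3−8)(3−9)(3−4) = 1·(−5)·(−6)·(−1) = −30 ≡ 3, so v_2 = 3^{−1} = 4 (mod 11).
  i = 3 (α = 8): (8−2)(8−3)(8−9)(8−4) = 6·5·(−1)·4 = −120 ≡ 1, so v_3 = 1^{−1} = 1 (mod 11).
  i = 4 (α = 9): (9−2)(9−3)(9−8)(9−4) = 7·6·1·5 = 210 ≡ 1, so v_4 = 1^{−1} = 1 (mod 11).
  i = 5 (α = 4): (4−2)(4−3)(4−8)(4−9) = 2·1·(−4)·(−5) = 40 ≡ 7, so v_5 = 7^{−1} = 8 (mod 11).
  v = [8, 4, 1, 1, 8].
Step 2: syndromes of r = [7, 0, 8, 10, 0] (all sums mod 11).
  S_0 = Σ v_i r_i = 8·7 + 4·0 + 1·8 + 1·10 + 8·0 = 74 ≡ 8.
  S_1 = Σ v_i α_i r_i = 8·2·7 + 4·3·0 + 1·8·8 + 1·9·10 + 8·4·0 = 266 ≡ 2.
  α_i^2 mod 11 = [4, 9, 9, 4, 5].
  S_2 = Σ v_i α_i^2 r_i = 8·4·7 + 4·9·0 + 1·9·8 + 1·4·10 + 8·5·0 = 336 ≡ 6.
  S = (8, 2, 6) ≠ 0, so r is not a codeword (an error is present).
Step 3: locate the error. For a single error e at position i, S_ℓ = v_i·e·α_i^ℓ, so α_err = S_1/S_0.
  S_0^{−1} = 8^{−1} = 7 (mod 11), so α_err = 2·7 = 14 ≡ 3 = α_2. Error position i = 2.
  Consistency check: S_2/S_1 = 6·6 = 36 ≡ 3 = α_err ✓ (single-error assumption holds).
Step 4: error magnitude e = S_0/v_2 = S_0·∏_{j≠2}(α_2 − α_j) = 8·3 = 24 ≡ 2 (mod 11).
Step 5: correct position 2: c_2 = r_2 − e = 0 − 2 ≡ 9 (mod 11). Hence c = [7, 9, 8, 10, 0].
  Check: interpolating c through the α_i gives m(x) = 3 + 2·x (degree < 2) with m(α_i) = c_i for every i, so c is indeed a codeword.


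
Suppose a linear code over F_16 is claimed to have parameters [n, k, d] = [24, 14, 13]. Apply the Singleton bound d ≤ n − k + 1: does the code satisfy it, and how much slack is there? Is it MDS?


Singleton RHS = n − k + 1 = 11, slack = -2, bound violated (no such code; not MDS).

Singleton bound: d ≤ n − k + 1.
Here n = 24, k = 14, so n − k + 1 = 11.
Given d = 13, check d ≤ 11: NO.
Slack = (n − k + 1) − d = -2.
The slack is negative: d = 13 exceeds n − k + 1 = 11 by 2, so the Singleton bound is violated and no linear [24, 14, 13]_16 code can exist. In particular it is not MDS (MDS requires d = n − k + 1 exactly).
Description: the claimed parameters are [24, 14, 13]_16; such a code would be impossible (violates the Singleton bound).


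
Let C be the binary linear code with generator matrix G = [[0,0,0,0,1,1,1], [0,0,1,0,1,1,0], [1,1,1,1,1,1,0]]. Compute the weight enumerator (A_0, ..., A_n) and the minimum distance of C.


Weight distribution: A_0 = 1, A_2 = 1, A_3 = 3, A_5 = 1, A_6 = 2. Minimum distance d = 2.

Enumerate all 2^3 = 8 messages m ∈ F_2^3.
For each, compute codeword c = mG in F_2^7, then tally its weight.
  m = 000 → c = 0000000, weight = 0.
  m = 100 → c = 0000111, weight = 3.
  m = 010 → c = 0010110, weight = 3.
  m = 110 → c = 0010001, weight = 2.
  m = 001 → c = 1111110, weight = 6.
  m = 101 → c = 1111001, weight = 5.
  m = 011 → c = 1101000, weight = 3.
  m = 111 → c = 1101111, weight = 6.
Tally weights:
  weight 0: 1 codewords.
  weight 2: 1 codewords.
  weight 3: 3 codewords.
  weight 5: 1 codewords.
  weight 6: 2 codewords.
Minimum distance d = smallest w > 0 with A_w > 0 = 2.
Sanity: Σ A_w = 8 = 2^3 = 8 ✓.


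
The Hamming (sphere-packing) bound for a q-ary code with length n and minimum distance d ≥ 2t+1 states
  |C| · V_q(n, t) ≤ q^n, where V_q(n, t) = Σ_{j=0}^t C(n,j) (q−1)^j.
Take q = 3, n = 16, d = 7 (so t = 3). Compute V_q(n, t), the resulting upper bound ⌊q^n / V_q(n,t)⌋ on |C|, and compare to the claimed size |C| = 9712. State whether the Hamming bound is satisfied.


V_q(n, t) = 4993, q^n = 43046721, Hamming bound = 8621, |C| = 9712 > bound (violated).

Step 1: Compute V_q(n, t) = Σ_{j=0}^3 C(n, j) (q−1)^j.
  j = 0: C(16,0)·(2)^0 = 1·1 = 1.
  j = 1: C(16,1)·(2)^1 = 16·2 = 32.
  j = 2: C(16,2)·(2)^2 = 120·4 = 480.
  j = 3: C(16,3)·(2)^3 = 560·8 = 4480.
  V_q(n, t) = 1 + 32 + 480 + 4480 = 4993.
Step 2: q^n = 3^16 = 43046721.
Step 3: Hamming bound ⌊q^n / V_q(n,t)⌋ = ⌊43046721/4993⌋ = 8621.
Step 4: Compare |C| = 9712 to 8621: violated.
The claimed |C| lies above the Hamming bound, so no 3-ary code of length 16 with d ≥ 7 can have 9712 codewords.


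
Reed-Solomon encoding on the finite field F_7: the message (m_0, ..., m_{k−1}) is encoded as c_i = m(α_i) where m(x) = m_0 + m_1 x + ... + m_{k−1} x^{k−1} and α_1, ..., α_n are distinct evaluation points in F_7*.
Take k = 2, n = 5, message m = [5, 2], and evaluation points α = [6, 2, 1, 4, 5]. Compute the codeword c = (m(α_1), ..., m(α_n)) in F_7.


c = [3, 2, 0, 6, 1]

Message polynomial: m(x) = 5 + 2·x (mod 7).
For each evaluation point α_i, compute m(α_i) mod 7:
  α_1 = 6: Horner steps 2 → 3, so m(6) = 3.
  α_2 = 2: Horner steps 2 → 2, so m(2) = 2.
  α_3 = 1: Horner steps 2 → 0, so m(1) = 0.
  α_4 = 4: Horner steps 2 → 6, so m(4) = 6.
  α_5 = 5: Horner steps 2 → 1, so m(5) = 1.
Codeword c = [3, 2, 0, 6, 1] ∈ F_7^5.


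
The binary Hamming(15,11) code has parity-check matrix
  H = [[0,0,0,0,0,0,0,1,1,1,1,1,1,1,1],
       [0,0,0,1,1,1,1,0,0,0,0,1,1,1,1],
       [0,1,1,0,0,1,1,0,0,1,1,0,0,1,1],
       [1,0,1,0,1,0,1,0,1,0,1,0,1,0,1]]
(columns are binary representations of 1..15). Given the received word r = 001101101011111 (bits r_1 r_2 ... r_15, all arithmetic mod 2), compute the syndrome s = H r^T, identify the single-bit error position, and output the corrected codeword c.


s = (0, 1, 0, 0)^T, error position = 4, corrected codeword c = 001001101011111

Compute s = H r^T mod 2 one row at a time:
  s_1 = 0 + 1 + 0 + 1 + 1 + 1 + 1 + 1 = 6 ≡ 0 (mod 2).
  s_2 = 1 + 0 + 1 + 1 + 1 + 1 + 1 + 1 = 7 ≡ 1 (mod 2).
  s_3 = 0 + 1 + 1 + 1 + 0 + 1 + 1 + 1 = 6 ≡ 0 (mod 2).
  s_4 = 0 + 1 + 0 + 1 + 1 + 1 + 1 + 1 = 6 ≡ 0 (mod 2).
s = (0, 1, 0, 0)^T — this equals column 4 of H (binary 0100), so error is at position 4.
Correct: flip bit 4 of r = 001101101011111 to get c = 001001101011111.


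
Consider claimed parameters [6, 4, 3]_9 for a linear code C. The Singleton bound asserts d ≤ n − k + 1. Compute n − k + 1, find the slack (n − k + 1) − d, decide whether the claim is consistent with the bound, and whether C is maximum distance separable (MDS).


Singleton RHS = n − k + 1 = 3, slack = 0, bound satisfied, MDS.

Singleton bound: d ≤ n − k + 1.
Here n = 6, k = 4, so n − k + 1 = 3.
Given d = 3, check d ≤ 3: YES.
Slack = (n − k + 1) − d = 0.
The code is MDS (slack = 0).
Description: the claimed parameters are [6, 4, 3]_9; such a code would be MDS (meets Singleton bound).


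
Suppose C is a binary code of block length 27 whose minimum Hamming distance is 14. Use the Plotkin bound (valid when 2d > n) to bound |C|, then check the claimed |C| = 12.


Plotkin bound M ≤ 28; given |C| = 12 ≤ bound (satisfied).

Check applicability: 2d = 28, n = 27.
2d − n = 1 > 0, so Plotkin applies.
Compute d/(2d−n) = 14/1 ≈ 14.0000.
⌊d/(2d−n)⌋ = 14.
Plotkin bound: M ≤ 2·14 = 28.
Given |C| = 12, check: satisfied.
This |C| is below the Plotkin bound.


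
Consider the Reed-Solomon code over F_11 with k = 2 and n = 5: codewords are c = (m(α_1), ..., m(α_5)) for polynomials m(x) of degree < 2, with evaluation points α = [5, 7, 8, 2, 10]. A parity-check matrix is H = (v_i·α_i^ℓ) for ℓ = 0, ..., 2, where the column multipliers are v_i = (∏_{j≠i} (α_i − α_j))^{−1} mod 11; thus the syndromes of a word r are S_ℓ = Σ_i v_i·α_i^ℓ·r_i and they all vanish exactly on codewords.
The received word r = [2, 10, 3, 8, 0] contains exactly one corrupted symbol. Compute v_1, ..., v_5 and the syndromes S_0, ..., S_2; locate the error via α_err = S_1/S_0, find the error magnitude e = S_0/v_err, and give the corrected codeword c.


S = (8, 5, 10), error at position 4, error magnitude e = 7, c = [2, 10, 3, 1, 0].

Step 1: column multipliers v_i = (∏_{j≠i}(α_i − α_j))^{−1} mod 11.
  i = 1 (α = 5): (5−7)(5−8)(5−2)(5−10) = (−2)·(−3)·3·(−5) = −90 ≡ 9, so v_1 = 9^{−1} = 5 (mod 11).
  i = 2 (α = 7): (7−5)(7−8)(7−2)(7−10) = 2·(−1)·5·(−3) = 30 ≡ 8, so v_2 = 8^{−1} = 7 (mod 11).
  i = 3 (α = 8): (8−5)(8−7)(8−2)(8−10) = 3·1·6·(−2) = −36 ≡ 8, so v_3 = 8^{−1} = 7 (mod 11).
  i = 4 (α = 2): (2−5)(2−7)(2−8)(2−10) = (−3)·(−5)·(−6)·(−8) = 720 ≡ 5, so v_4 = 5^{−1} = 9 (mod 11).
  i = 5 (α = 10): (10−5)(10−7)(10−8)(10−2) = 5·3·2·8 = 240 ≡ 9, so v_5 = 9^{−1} = 5 (mod 11).
  v = [5, 7, 7, 9, 5].
Step 2: syndromes of r = [2, 10, 3, 8, 0] (all sums mod 11).
  S_0 = Σ v_i r_i = 5·2 + 7·10 + 7·3 + 9·8 + 5·0 = 173 ≡ 8.
  S_1 = Σ v_i α_i r_i = 5·5·2 + 7·7·10 + 7·8·3 + 9·2·8 + 5·10·0 = 852 ≡ 5.
  α_i^2 mod 11 = [3, 5, 9, 4, 1].
  S_2 = Σ v_i α_i^2 r_i = 5·3·2 + 7·5·10 + 7·9·3 + 9·4·8 + 5·1·0 = 857 ≡ 10.
  S = (8, 5, 10) ≠ 0, so r is not a codeword (an error is present).
Step 3: locate the error. For a single error e at position i, S_ℓ = v_i·e·α_i^ℓ, so α_err = S_1/S_0.
  S_0^{−1} = 8^{−1} = 7 (mod 11), so α_err = 5·7 = 35 ≡ 2 = α_4. Error position i = 4.
  Consistency check: S_2/S_1 = 10·9 = 90 ≡ 2 = α_err ✓ (single-error assumption holds).
Step 4: error magnitude e = S_0/v_4 = S_0·∏_{j≠4}(α_4 − α_j) = 8·5 = 40 ≡ 7 (mod 11).
Step 5: correct position 4: c_4 = r_4 − e = 8 − 7 ≡ 1 (mod 11). Hence c = [2, 10, 3, 1, 0].
  Check: interpolating c through the α_i gives m(x) = 4 + 4·x (degree < 2) with m(α_i) = c_i for every i, so c is indeed a codeword.


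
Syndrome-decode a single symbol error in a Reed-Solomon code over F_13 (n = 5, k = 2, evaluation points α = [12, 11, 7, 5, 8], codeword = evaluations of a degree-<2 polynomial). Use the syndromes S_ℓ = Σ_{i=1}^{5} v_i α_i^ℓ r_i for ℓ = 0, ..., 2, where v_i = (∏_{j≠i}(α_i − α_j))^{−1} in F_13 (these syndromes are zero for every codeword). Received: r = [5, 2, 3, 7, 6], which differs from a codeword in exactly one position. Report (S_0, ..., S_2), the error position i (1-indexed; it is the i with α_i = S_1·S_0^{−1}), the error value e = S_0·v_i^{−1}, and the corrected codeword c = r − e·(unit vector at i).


S = (2, 10, 11), error at position 4, error magnitude e = 10, c = [5, 2, 3, 10, 6].

Step 1: column multipliers v_i = (∏_{j≠i}(α_i − α_j))^{−1} mod 13.
  i = 1 (α = 12): (12−11)(12−7)(12−5)(12−8) = 1·5·7·4 = 140 ≡ 10, so v_1 = 10^{−1} = 4 (mod 13).
  i = 2 (α = 11): (11−12)(11−7)(11−5)(11−8) = (−1)·4·6·3 = −72 ≡ 6, so v_2 = 6^{−1} = 11 (mod 13).
  i = 3 (α = 7): (7−12)(7−11)(7−5)(7−8) = (−5)·(−4)·2·(−1) = −40 ≡ 12, so v_3 = 12^{−1} = 12 (mod 13).
  i = 4 (α = 5): (5−12)(5−11)(5−7)(5−8) = (−7)·(−6)·(−2)·(−3) = 252 ≡ 5, so v_4 = 5^{−1} = 8 (mod 13).
  i = 5 (α = 8): (8−12)(8−11)(8−7)(8−5) = (−4)·(−3)·1·3 = 36 ≡ 10, so v_5 = 10^{−1} = 4 (mod 13).
  v = [4, 11, 12, 8, 4].
Step 2: syndromes of r = [5, 2, 3, 7, 6] (all sums mod 13).
  S_0 = Σ v_i r_i = 4·5 + 11·2 + 12·3 + 8·7 + 4·6 = 158 ≡ 2.
  S_1 = Σ v_i α_i r_i = 4·12·5 + 11·11·2 + 12·7·3 + 8·5·7 + 4·8·6 = 1206 ≡ 10.
  α_i^2 mod 13 = [1, 4, 10, 12, 12].
  S_2 = Σ v_i α_i^2 r_i = 4·1·5 + 11·4·2 + 12·10·3 + 8·12·7 + 4·12·6 = 1428 ≡ 11.
  S = (2, 10, 11) ≠ 0, so r is not a codeword (an error is present).
Step 3: locate the error. For a single error e at position i, S_ℓ = v_i·e·α_i^ℓ, so α_err = S_1/S_0.
  S_0^{−1} = 2^{−1} = 7 (mod 13), so α_err = 10·7 = 70 ≡ 5 = α_4. Error position i = 4.
  Consistency check: S_2/S_1 = 11·4 = 44 ≡ 5 = α_err ✓ (single-error assumption holds).
Step 4: error magnitude e = S_0/v_4 = S_0·∏_{j≠4}(α_4 − α_j) = 2·5 = 10 ≡ 10 (mod 13).
Step 5: correct position 4: c_4 = r_4 − e = 7 − 10 ≡ 10 (mod 13). Hence c = [5, 2, 3, 10, 6].
  Check: interpolating c through the α_i gives m(x) = 8 + 3·x (degree < 2) with m(α_i) = c_i for every i, so c is indeed a codeword.


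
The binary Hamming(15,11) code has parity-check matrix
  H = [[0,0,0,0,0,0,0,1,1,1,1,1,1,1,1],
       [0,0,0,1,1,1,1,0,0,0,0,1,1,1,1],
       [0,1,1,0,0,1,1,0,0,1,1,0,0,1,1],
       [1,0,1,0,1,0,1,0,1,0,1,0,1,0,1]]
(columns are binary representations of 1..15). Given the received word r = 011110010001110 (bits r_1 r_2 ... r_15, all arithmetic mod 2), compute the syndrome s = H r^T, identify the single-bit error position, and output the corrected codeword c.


s = (0, 1, 1, 1)^T, error position = 7, corrected codeword c = 011110110001110

Compute s = H r^T mod 2 one row at a time:
  s_1 = 1 + 0 + 0 + 0 + 1 + 1 + 1 + 0 = 4 ≡ 0 (mod 2).
  s_2 = 1 + 1 + 0 + 0 + 1 + 1 + 1 + 0 = 5 ≡ 1 (mod 2).
  s_3 = 1 + 1 + 0 + 0 + 0 + 0 + 1 + 0 = 3 ≡ 1 (mod 2).
  s_4 = 0 + 1 + 1 + 0 + 0 + 0 + 1 + 0 = 3 ≡ 1 (mod 2).
s = (0, 1, 1, 1)^T — this equals column 7 of H (binary 0111), so error is at position 7.
Correct: flip bit 7 of r = 011110010001110 to get c = 011110110001110.


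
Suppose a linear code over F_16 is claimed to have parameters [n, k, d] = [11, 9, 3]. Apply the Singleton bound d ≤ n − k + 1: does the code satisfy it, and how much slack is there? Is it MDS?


Singleton RHS = n − k + 1 = 3, slack = 0, bound satisfied, MDS.

Singleton bound: d ≤ n − k + 1.
Here n = 11, k = 9, so n − k + 1 = 3.
Given d = 3, check d ≤ 3: YES.
Slack = (n − k + 1) − d = 0.
The code is MDS (slack = 0).
Description: the claimed parameters are [11, 9, 3]_16; such a code would be MDS (meets Singleton bound).


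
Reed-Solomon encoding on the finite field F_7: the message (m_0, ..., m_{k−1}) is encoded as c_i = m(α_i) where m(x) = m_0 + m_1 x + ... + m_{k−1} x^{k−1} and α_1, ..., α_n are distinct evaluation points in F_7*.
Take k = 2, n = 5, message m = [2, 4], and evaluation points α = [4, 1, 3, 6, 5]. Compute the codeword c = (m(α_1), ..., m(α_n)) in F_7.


c = [4, 6, 0, 5, 1]

Message polynomial: m(x) = 2 + 4·x (mod 7).
For each evaluation point α_i, compute m(α_i) mod 7:
  α_1 = 4: Horner steps 4 → 4, so m(4) = 4.
  α_2 = 1: Horner steps 4 → 6, so m(1) = 6.
  α_3 = 3: Horner steps 4 → 0, so m(3) = 0.
  α_4 = 6: Horner steps 4 → 5, so m(6) = 5.
  α_5 = 5: Horner steps 4 → 1, so m(5) = 1.
Codeword c = [4, 6, 0, 5, 1] ∈ F_7^5.


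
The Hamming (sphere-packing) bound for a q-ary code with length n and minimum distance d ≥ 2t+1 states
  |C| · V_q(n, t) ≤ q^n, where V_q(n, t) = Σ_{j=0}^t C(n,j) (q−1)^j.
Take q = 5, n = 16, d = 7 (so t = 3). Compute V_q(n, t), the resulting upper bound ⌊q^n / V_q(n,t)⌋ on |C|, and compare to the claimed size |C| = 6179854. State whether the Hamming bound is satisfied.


V_q(n, t) = 37825, q^n = 152587890625, Hamming bound = 4034048, |C| = 6179854 > bound (violated).

Step 1: Compute V_q(n, t) = Σ_{j=0}^3 C(n, j) (q−1)^j.
  j = 0: C(16,0)·(4)^0 = 1·1 = 1.
  j = 1: C(16,1)·(4)^1 = 16·4 = 64.
  j = 2: C(16,2)·(4)^2 = 120·16 = 1920.
  j = 3: C(16,3)·(4)^3 = 560·64 = 35840.
  V_q(n, t) = 1 + 64 + 1920 + 35840 = 37825.
Step 2: q^n = 5^16 = 152587890625.
Step 3: Hamming bound ⌊q^n / V_q(n,t)⌋ = ⌊152587890625/37825⌋ = 4034048.
Step 4: Compare |C| = 6179854 to 4034048: violated.
The claimed |C| lies above the Hamming bound, so no 5-ary code of length 16 with d ≥ 7 can have 6179854 codewords.


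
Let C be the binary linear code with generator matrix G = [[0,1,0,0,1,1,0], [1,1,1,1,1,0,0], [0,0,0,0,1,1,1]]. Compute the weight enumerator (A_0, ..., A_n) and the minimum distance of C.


Weight distribution: A_0 = 1, A_2 = 1, A_3 = 2, A_4 = 1, A_5 = 2, A_6 = 1. Minimum distance d = 2.

Enumerate all 2^3 = 8 messages m ∈ F_2^3.
For each, compute codeword c = mG in F_2^7, then tally its weight.
  m = 000 → c = 0000000, weight = 0.
  m = 100 → c = 0100110, weight = 3.
  m = 010 → c = 1111100, weight = 5.
  m = 110 → c = 1011010, weight = 4.
  m = 001 → c = 0000111, weight = 3.
  m = 101 → c = 0100001, weight = 2.
  m = 011 → c = 1111011, weight = 6.
  m = 111 → c = 1011101, weight = 5.
Tally weights:
  weight 0: 1 codewords.
  weight 2: 1 codewords.
  weight 3: 2 codewords.
  weight 4: 1 codewords.
  weight 5: 2 codewords.
  weight 6: 1 codewords.
Minimum distance d = smallest w > 0 with A_w > 0 = 2.
Sanity: Σ A_w = 8 = 2^3 = 8 ✓.


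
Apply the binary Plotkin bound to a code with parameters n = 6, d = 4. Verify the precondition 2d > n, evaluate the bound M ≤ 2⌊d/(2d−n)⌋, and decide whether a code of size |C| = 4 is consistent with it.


Plotkin bound M ≤ 4; given |C| = 4 ≤ bound (satisfied).

Check applicability: 2d = 8, n = 6.
2d − n = 2 > 0, so Plotkin applies.
Compute d/(2d−n) = 4/2 ≈ 2.0000.
⌊d/(2d−n)⌋ = 2.
Plotkin bound: M ≤ 2·2 = 4.
Given |C| = 4, check: satisfied.
This |C| is at the Plotkin bound.


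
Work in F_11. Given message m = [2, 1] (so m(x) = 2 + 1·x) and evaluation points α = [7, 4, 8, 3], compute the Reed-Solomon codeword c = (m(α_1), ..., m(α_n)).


c = [9, 6, 10, 5]

Message polynomial: m(x) = 2 + 1·x (mod 11).
For each evaluation point α_i, compute m(α_i) mod 11:
  α_1 = 7: Horner steps 1 → 9, so m(7) = 9.
  α_2 = 4: Horner steps 1 → 6, so m(4) = 6.
  α_3 = 8: Horner steps 1 → 10, so m(8) = 10.
  α_4 = 3: Horner steps 1 → 5, so m(3) = 5.
Codeword c = [9, 6, 10, 5] ∈ F_11^4.


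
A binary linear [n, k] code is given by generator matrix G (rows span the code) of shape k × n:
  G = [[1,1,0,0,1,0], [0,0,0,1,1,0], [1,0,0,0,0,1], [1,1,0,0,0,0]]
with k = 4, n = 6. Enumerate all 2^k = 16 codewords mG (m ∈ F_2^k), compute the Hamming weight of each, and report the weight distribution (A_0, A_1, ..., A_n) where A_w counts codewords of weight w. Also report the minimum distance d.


Weight distribution: A_0 = 1, A_1 = 2, A_2 = 4, A_3 = 6, A_4 = 3. Minimum distance d = 1.

Enumerate all 2^4 = 16 messages m ∈ F_2^4.
For each, compute codeword c = mG in F_2^6, then tally its weight.
  m = 0000 → c = 000000, weight = 0.
  m = 1000 → c = 110010, weight = 3.
  m = 0100 → c = 000110, weight = 2.
  m = 1100 → c = 110100, weight = 3.
  m = 0010 → c = 100001, weight = 2.
  m = 1010 → c = 010011, weight = 3.
  m = 0110 → c = 100111, weight = 4.
  m = 1110 → c = 010101, weight = 3.
  m = 0001 → c = 110000, weight = 2.
  m = 1001 → c = 000010, weight = 1.
  m = 0101 → c = 110110, weight = 4.
  m = 1101 → c = 000100, weight = 1.
  m = 0011 → c = 010001, weight = 2.
  m = 1011 → c = 100011, weight = 3.
  m = 0111 → c = 010111, weight = 4.
  m = 1111 → c = 100101, weight = 3.
Tally weights:
  weight 0: 1 codewords.
  weight 1: 2 codewords.
  weight 2: 4 codewords.
  weight 3: 6 codewords.
  weight 4: 3 codewords.
Minimum distance d = smallest w > 0 with A_w > 0 = 1.
Sanity: Σ A_w = 16 = 2^4 = 16 ✓.


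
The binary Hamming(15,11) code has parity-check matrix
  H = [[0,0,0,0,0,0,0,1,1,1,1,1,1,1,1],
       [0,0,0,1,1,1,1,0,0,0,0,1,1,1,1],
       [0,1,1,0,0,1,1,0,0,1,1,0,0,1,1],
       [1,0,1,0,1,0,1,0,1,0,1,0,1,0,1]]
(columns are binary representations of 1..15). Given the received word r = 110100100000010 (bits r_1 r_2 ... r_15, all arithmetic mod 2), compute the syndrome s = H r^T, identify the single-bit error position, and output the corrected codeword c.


s = (1, 1, 1, 0)^T, error position = 14, corrected codeword c = 110100100000000

Compute s = H r^T mod 2 one row at a time:
  s_1 = 0 + 0 + 0 + 0 + 0 + 0 + 1 + 0 = 1 ≡ 1 (mod 2).
  s_2 = 1 + 0 + 0 + 1 + 0 + 0 + 1 + 0 = 3 ≡ 1 (mod 2).
  s_3 = 1 + 0 + 0 + 1 + 0 + 0 + 1 + 0 = 3 ≡ 1 (mod 2).
  s_4 = 1 + 0 + 0 + 1 + 0 + 0 + 0 + 0 = 2 ≡ 0 (mod 2).
s = (1, 1, 1, 0)^T — this equals column 14 of H (binary 1110), so error is at position 14.
Correct: flip bit 14 of r = 110100100000010 to get c = 110100100000000.


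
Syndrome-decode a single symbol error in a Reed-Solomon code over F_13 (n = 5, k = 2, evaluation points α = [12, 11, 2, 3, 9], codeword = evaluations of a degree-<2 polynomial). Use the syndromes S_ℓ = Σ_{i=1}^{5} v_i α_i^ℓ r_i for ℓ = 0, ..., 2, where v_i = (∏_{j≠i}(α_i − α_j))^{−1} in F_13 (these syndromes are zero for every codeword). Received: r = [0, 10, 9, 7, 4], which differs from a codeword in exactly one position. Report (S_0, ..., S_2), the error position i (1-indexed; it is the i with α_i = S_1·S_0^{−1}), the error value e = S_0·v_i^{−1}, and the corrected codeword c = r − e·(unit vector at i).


S = (6, 5, 2), error at position 4, error magnitude e = 8, c = [0, 10, 9, 12, 4].

Step 1: column multipliers v_i = (∏_{j≠i}(α_i − α_j))^{−1} mod 13.
  i = 1 (α = 12): (12−11)(12−2)(12−3)(12−9) = 1·10·9·3 = 270 ≡ 10, so v_1 = 10^{−1} = 4 (mod 13).
  i = 2 (α = 11): (11−12)(11−2)(11−3)(11−9) = (−1)·9·8·2 = −144 ≡ 12, so v_2 = 12^{−1} = 12 (mod 13).
  i = 3 (α = 2): (2−12)(2−11)(2−3)(2−9) = (−10)·(−9)·(−1)·(−7) = 630 ≡ 6, so v_3 = 6^{−1} = 11 (mod 13).
  i = 4 (α = 3): (3−12)(3−11)(3−2)(3−9) = (−9)·(−8)·1·(−6) = −432 ≡ 10, so v_4 = 10^{−1} = 4 (mod 13).
  i = 5 (α = 9): (9−12)(9−11)(9−2)(9−3) = (−3)·(−2)·7·6 = 252 ≡ 5, so v_5 = 5^{−1} = 8 (mod 13).
  v = [4, 12, 11, 4, 8].
Step 2: syndromes of r = [0, 10, 9, 7, 4] (all sums mod 13).
  S_0 = Σ v_i r_i = 4·0 + 12·10 + 11·9 + 4·7 + 8·4 = 279 ≡ 6.
  S_1 = Σ v_i α_i r_i = 4·12·0 + 12·11·10 + 11·2·9 + 4·3·7 + 8·9·4 = 1890 ≡ 5.
  α_i^2 mod 13 = [1, 4, 4, 9, 3].
  S_2 = Σ v_i α_i^2 r_i = 4·1·0 + 12·4·10 + 11·4·9 + 4·9·7 + 8·3·4 = 1224 ≡ 2.
  S = (6, 5, 2) ≠ 0, so r is not a codeword (an error is present).
Step 3: locate the error. For a single error e at position i, S_ℓ = v_i·e·α_i^ℓ, so α_err = S_1/S_0.
  S_0^{−1} = 6^{−1} = 11 (mod 13), so α_err = 5·11 = 55 ≡ 3 = α_4. Error position i = 4.
  Consistency check: S_2/S_1 = 2·8 = 16 ≡ 3 = α_err ✓ (single-error assumption holds).
Step 4: error magnitude e = S_0/v_4 = S_0·∏_{j≠4}(α_4 − α_j) = 6·10 = 60 ≡ 8 (mod 13).
Step 5: correct position 4: c_4 = r_4 − e = 7 − 8 ≡ 12 (mod 13). Hence c = [0, 10, 9, 12, 4].
  Check: interpolating c through the α_i gives m(x) = 3 + 3·x (degree < 2) with m(α_i) = c_i for every i, so c is indeed a codeword.


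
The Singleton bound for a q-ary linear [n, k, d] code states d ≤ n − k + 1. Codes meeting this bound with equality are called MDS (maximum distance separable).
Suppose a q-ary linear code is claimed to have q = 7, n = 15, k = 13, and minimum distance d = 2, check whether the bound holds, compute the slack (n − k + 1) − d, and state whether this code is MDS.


Singleton RHS = n − k + 1 = 3, slack = 1, bound satisfied, not MDS.

Singleton bound: d ≤ n − k + 1.
Here n = 15, k = 13, so n − k + 1 = 3.
Given d = 2, check d ≤ 3: YES.
Slack = (n − k + 1) − d = 1.
The code is NOT MDS (slack = 1 > 0).
Description: the claimed parameters are [15, 13, 2]_7; such a code would be non-MDS.


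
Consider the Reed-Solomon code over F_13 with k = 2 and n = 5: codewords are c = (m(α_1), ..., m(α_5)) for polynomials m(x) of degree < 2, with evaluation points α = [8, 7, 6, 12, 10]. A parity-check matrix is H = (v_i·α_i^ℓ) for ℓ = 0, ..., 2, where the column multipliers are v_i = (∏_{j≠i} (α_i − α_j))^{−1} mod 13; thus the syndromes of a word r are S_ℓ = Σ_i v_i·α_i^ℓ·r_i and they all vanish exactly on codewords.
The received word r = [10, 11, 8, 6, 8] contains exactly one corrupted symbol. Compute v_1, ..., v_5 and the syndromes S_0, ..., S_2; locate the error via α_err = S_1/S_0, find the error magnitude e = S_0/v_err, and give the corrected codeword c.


S = (1, 6, 10), error at position 3, error magnitude e = 9, c = [10, 11, 12, 6, 8].

Step 1: column multipliers v_i = (∏_{j≠i}(α_i − α_j))^{−1} mod 13.
  i = 1 (α = 8): (8−7)(8−6)(8−12)(8−10) = 1·2·(−4)·(−2) = 16 ≡ 3, so v_1 = 3^{−1} = 9 (mod 13).
  i = 2 (α = 7): (7−8)(7−6)(7−12)(7−10) = (−1)·1·(−5)·(−3) = −15 ≡ 11, so v_2 = 11^{−1} = 6 (mod 13).
  i = 3 (α = 6): (6−8)(6−7)(6−12)(6−10) = (−2)·(−1)·(−6)·(−4) = 48 ≡ 9, so v_3 = 9^{−1} = 3 (mod 13).
  i = 4 (α = 12): (12−8)(12−7)(12−6)(12−10) = 4·5·6·2 = 240 ≡ 6, so v_4 = 6^{−1} = 11 (mod 13).
  i = 5 (α = 10): (10−8)(10−7)(10−6)(10−12) = 2·3·4·(−2) = −48 ≡ 4, so v_5 = 4^{−1} = 10 (mod 13).
  v = [9, 6, 3, 11, 10].
Step 2: syndromes of r = [10, 11, 8, 6, 8] (all sums mod 13).
  S_0 = Σ v_i r_i = 9·10 + 6·11 + 3·8 + 11·6 + 10·8 = 326 ≡ 1.
  S_1 = Σ v_i α_i r_i = 9·8·10 + 6·7·11 + 3·6·8 + 11·12·6 + 10·10·8 = 2918 ≡ 6.
  α_i^2 mod 13 = [12, 10, 10, 1, 9].
  S_2 = Σ v_i α_i^2 r_i = 9·12·10 + 6·10·11 + 3·10·8 + 11·1·6 + 10·9·8 = 2766 ≡ 10.
  S = (1, 6, 10) ≠ 0, so r is not a codeword (an error is present).
Step 3: locate the error. For a single error e at position i, S_ℓ = v_i·e·α_i^ℓ, so α_err = S_1/S_0.
  S_0^{−1} = 1^{−1} = 1 (mod 13), so α_err = 6·1 = 6 ≡ 6 = α_3. Error position i = 3.
  Consistency check: S_2/S_1 = 10·11 = 110 ≡ 6 = α_err ✓ (single-error assumption holds).
Step 4: error magnitude e = S_0/v_3 = S_0·∏_{j≠3}(α_3 − α_j) = 1·9 = 9 ≡ 9 (mod 13).
Step 5: correct position 3: c_3 = r_3 − e = 8 − 9 ≡ 12 (mod 13). Hence c = [10, 11, 12, 6, 8].
  Check: interpolating c through the α_i gives m(x) = 5 + 12·x (degree < 2) with m(α_i) = c_i for every i, so c is indeed a codeword.


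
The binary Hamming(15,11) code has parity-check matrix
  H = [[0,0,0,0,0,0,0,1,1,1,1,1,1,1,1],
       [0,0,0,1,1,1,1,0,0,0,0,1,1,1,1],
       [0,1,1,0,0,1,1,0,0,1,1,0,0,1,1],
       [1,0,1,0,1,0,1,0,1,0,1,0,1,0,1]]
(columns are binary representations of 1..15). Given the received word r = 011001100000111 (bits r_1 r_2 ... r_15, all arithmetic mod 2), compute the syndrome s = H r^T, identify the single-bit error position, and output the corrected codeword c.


s = (1, 1, 0, 0)^T, error position = 12, corrected codeword c = 011001100001111

Compute s = H r^T mod 2 one row at a time:
  s_1 = 0 + 0 + 0 + 0 + 0 + 1 + 1 + 1 = 3 ≡ 1 (mod 2).
  s_2 = 0 + 0 + 1 + 1 + 0 + 1 + 1 + 1 = 5 ≡ 1 (mod 2).
  s_3 = 1 + 1 + 1 + 1 + 0 + 0 + 1 + 1 = 6 ≡ 0 (mod 2).
  s_4 = 0 + 1 + 0 + 1 + 0 + 0 + 1 + 1 = 4 ≡ 0 (mod 2).
s = (1, 1, 0, 0)^T — this equals column 12 of H (binary 1100), so error is at position 12.
Correct: flip bit 12 of r = 011001100000111 to get c = 011001100001111.


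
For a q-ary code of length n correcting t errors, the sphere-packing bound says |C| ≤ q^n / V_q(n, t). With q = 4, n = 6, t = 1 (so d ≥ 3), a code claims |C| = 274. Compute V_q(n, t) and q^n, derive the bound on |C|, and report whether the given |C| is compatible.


V_q(n, t) = 19, q^n = 4096, Hamming bound = 215, |C| = 274 > bound (violated).

Step 1: Compute V_q(n, t) = Σ_{j=0}^1 C(n, j) (q−1)^j.
  j = 0: C(6,0)·(3)^0 = 1·1 = 1.
  j = 1: C(6,1)·(3)^1 = 6·3 = 18.
  V_q(n, t) = 1 + 18 = 19.
Step 2: q^n = 4^6 = 4096.
Step 3: Hamming bound ⌊q^n / V_q(n,t)⌋ = ⌊4096/19⌋ = 215.
Step 4: Compare |C| = 274 to 215: violated.
The claimed |C| lies above the Hamming bound, so no 4-ary code of length 6 with d ≥ 3 can have 274 codewords.


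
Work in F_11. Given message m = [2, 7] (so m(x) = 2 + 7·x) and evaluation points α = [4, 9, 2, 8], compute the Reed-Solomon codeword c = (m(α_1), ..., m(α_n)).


c = [8, 10, 5, 3]

Message polynomial: m(x) = 2 + 7·x (mod 11).
For each evaluation point α_i, compute m(α_i) mod 11:
  α_1 = 4: Horner steps 7 → 8, so m(4) = 8.
  α_2 = 9: Horner steps 7 → 10, so m(9) = 10.
  α_3 = 2: Horner steps 7 → 5, so m(2) = 5.
  α_4 = 8: Horner steps 7 → 3, so m(8) = 3.
Codeword c = [8, 10, 5, 3] ∈ F_11^4.


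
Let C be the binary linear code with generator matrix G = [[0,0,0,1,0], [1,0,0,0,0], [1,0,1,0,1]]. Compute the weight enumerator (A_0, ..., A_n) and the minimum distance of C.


Weight distribution: A_0 = 1, A_1 = 2, A_2 = 2, A_3 = 2, A_4 = 1. Minimum distance d = 1.

Enumerate all 2^3 = 8 messages m ∈ F_2^3.
For each, compute codeword c = mG in F_2^5, then tally its weight.
  m = 000 → c = 00000, weight = 0.
  m = 100 → c = 00010, weight = 1.
  m = 010 → c = 10000, weight = 1.
  m = 110 → c = 10010, weight = 2.
  m = 001 → c = 10101, weight = 3.
  m = 101 → c = 10111, weight = 4.
  m = 011 → c = 00101, weight = 2.
  m = 111 → c = 00111, weight = 3.
Tally weights:
  weight 0: 1 codewords.
  weight 1: 2 codewords.
  weight 2: 2 codewords.
  weight 3: 2 codewords.
  weight 4: 1 codewords.
Minimum distance d = smallest w > 0 with A_w > 0 = 1.
Sanity: Σ A_w = 8 = 2^3 = 8 ✓.


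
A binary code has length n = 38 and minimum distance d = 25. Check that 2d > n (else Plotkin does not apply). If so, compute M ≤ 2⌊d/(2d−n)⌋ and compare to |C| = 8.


Plotkin bound M ≤ 4; given |C| = 8 > bound (violated).

Check applicability: 2d = 50, n = 38.
2d − n = 12 > 0, so Plotkin applies.
Compute d/(2d−n) = 25/12 ≈ 2.0833.
⌊d/(2d−n)⌋ = 2.
Plotkin bound: M ≤ 2·2 = 4.
Given |C| = 8, check: VIOLATED.
This |C| is above the Plotkin bound, so no binary code with n = 38, d = 25 and 8 codewords exists.


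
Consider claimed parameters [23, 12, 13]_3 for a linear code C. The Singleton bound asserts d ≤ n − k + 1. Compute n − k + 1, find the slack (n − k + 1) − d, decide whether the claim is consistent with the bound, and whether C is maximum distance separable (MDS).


Singleton RHS = n − k + 1 = 12, slack = -1, bound violated (no such code; not MDS).

Singleton bound: d ≤ n − k + 1.
Here n = 23, k = 12, so n − k + 1 = 12.
Given d = 13, check d ≤ 12: NO.
Slack = (n − k + 1) − d = -1.
The slack is negative: d = 13 exceeds n − k + 1 = 12 by 1, so the Singleton bound is violated and no linear [23, 12, 13]_3 code can exist. In particular it is not MDS (MDS requires d = n − k + 1 exactly).
Description: the claimed parameters are [23, 12, 13]_3; such a code would be impossible (violates the Singleton bound).


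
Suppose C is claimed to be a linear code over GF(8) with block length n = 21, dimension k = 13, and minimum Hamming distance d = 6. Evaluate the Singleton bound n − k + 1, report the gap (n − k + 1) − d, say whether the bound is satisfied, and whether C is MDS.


Singleton RHS = n − k + 1 = 9, slack = 3, bound satisfied, not MDS.

Singleton bound: d ≤ n − k + 1.
Here n = 21, k = 13, so n − k + 1 = 9.
Given d = 6, check d ≤ 9: YES.
Slack = (n − k + 1) − d = 3.
The code is NOT MDS (slack = 3 > 0).
Description: the claimed parameters are [21, 13, 6]_8; such a code would be non-MDS.


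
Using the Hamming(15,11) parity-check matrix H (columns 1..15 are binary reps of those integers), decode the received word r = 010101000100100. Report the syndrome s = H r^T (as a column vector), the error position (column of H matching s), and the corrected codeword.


s = (0, 1, 1, 1)^T, error position = 7, corrected codeword c = 010101100100100

Compute s = H r^T mod 2 one row at a time:
  s_1 = 0 + 0 + 1 + 0 + 0 + 1 + 0 + 0 = 2 ≡ 0 (mod 2).
  s_2 = 1 + 0 + 1 + 0 + 0 + 1 + 0 + 0 = 3 ≡ 1 (mod 2).
  s_3 = 1 + 0 + 1 + 0 + 1 + 0 + 0 + 0 = 3 ≡ 1 (mod 2).
  s_4 = 0 + 0 + 0 + 0 + 0 + 0 + 1 + 0 = 1 ≡ 1 (mod 2).
s = (0, 1, 1, 1)^T — this equals column 7 of H (binary 0111), so error is at position 7.
Correct: flip bit 7 of r = 010101000100100 to get c = 010101100100100.


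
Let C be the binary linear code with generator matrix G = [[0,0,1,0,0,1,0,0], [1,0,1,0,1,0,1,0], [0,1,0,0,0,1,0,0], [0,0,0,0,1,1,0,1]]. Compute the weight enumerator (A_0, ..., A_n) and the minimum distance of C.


Weight distribution: A_0 = 1, A_2 = 3, A_3 = 4, A_4 = 3, A_5 = 4, A_6 = 1. Minimum distance d = 2.

Enumerate all 2^4 = 16 messages m ∈ F_2^4.
For each, compute codeword c = mG in F_2^8, then tally its weight.
  m = 0000 → c = 00000000, weight = 0.
  m = 1000 → c = 00100100, weight = 2.
  m = 0100 → c = 10101010, weight = 4.
  m = 1100 → c = 10001110, weight = 4.
  m = 0010 → c = 01000100, weight = 2.
  m = 1010 → c = 01100000, weight = 2.
  m = 0110 → c = 11101110, weight = 6.
  m = 1110 → c = 11001010, weight = 4.
  m = 0001 → c = 00001101, weight = 3.
  m = 1001 → c = 00101001, weight = 3.
  m = 0101 → c = 10100111, weight = 5.
  m = 1101 → c = 10000011, weight = 3.
  m = 0011 → c = 01001001, weight = 3.
  m = 1011 → c = 01101101, weight = 5.
  m = 0111 → c = 11100011, weight = 5.
  m = 1111 → c = 11000111, weight = 5.
Tally weights:
  weight 0: 1 codewords.
  weight 2: 3 codewords.
  weight 3: 4 codewords.
  weight 4: 3 codewords.
  weight 5: 4 codewords.
  weight 6: 1 codewords.
Minimum distance d = smallest w > 0 with A_w > 0 = 2.
Sanity: Σ A_w = 16 = 2^4 = 16 ✓.


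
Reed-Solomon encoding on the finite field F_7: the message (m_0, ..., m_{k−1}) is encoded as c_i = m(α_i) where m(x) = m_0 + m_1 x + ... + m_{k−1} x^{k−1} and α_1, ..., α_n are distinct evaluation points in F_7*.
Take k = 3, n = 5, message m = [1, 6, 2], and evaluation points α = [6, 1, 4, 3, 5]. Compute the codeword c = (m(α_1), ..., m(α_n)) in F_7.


c = [4, 2, 1, 2, 4]

Message polynomial: m(x) = 1 + 6·x + 2·x^2 (mod 7).
For each evaluation point α_i, compute m(α_i) mod 7:
  α_1 = 6: Horner steps 2 → 4 → 4, so m(6) = 4.
  α_2 = 1: Horner steps 2 → 1 → 2, so m(1) = 2.
  α_3 = 4: Horner steps 2 → 0 → 1, so m(4) = 1.
  α_4 = 3: Horner steps 2 → 5 → 2, so m(3) = 2.
  α_5 = 5: Horner steps 2 → 2 → 4, so m(5) = 4.
Codeword c = [4, 2, 1, 2, 4] ∈ F_7^5.


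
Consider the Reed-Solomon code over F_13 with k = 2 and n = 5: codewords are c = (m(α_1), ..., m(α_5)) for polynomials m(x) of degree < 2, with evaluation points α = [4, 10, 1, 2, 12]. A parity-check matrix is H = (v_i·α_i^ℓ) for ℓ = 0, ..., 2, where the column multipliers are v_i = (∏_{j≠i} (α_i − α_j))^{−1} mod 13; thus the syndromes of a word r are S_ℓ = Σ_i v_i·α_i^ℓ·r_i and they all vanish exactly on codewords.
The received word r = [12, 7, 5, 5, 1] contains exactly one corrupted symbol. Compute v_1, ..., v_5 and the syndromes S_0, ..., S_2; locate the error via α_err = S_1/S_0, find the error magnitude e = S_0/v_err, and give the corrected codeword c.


S = (8, 8, 8), error at position 3, error magnitude e = 10, c = [12, 7, 8, 5, 1].

Step 1: column multipliers v_i = (∏_{j≠i}(α_i − α_j))^{−1} mod 13.
  i = 1 (α = 4): (4−10)(4−1)(4−2)(4−12) = (−6)·3·2·(−8) = 288 ≡ 2, so v_1 = 2^{−1} = 7 (mod 13).
  i = 2 (α = 10): (10−4)(10−1)(10−2)(10−12) = 6·9·8·(−2) = −864 ≡ 7, so v_2 = 7^{−1} = 2 (mod 13).
  i = 3 (α = 1): (1−4)(1−10)(1−2)(1−12) = (−3)·(−9)·(−1)·(−11) = 297 ≡ 11, so v_3 = 11^{−1} = 6 (mod 13).
  i = 4 (α = 2): (2−4)(2−10)(2−1)(2−12) = (−2)·(−8)·1·(−10) = −160 ≡ 9, so v_4 = 9^{−1} = 3 (mod 13).
  i = 5 (α = 12): (12−4)(12−10)(12−1)(12−2) = 8·2·11·10 = 1760 ≡ 5, so v_5 = 5^{−1} = 8 (mod 13).
  v = [7, 2, 6, 3, 8].
Step 2: syndromes of r = [12, 7, 5, 5, 1] (all sums mod 13).
  S_0 = Σ v_i r_i = 7·12 + 2·7 + 6·5 + 3·5 + 8·1 = 151 ≡ 8.
  S_1 = Σ v_i α_i r_i = 7·4·12 + 2·10·7 + 6·1·5 + 3·2·5 + 8·12·1 = 632 ≡ 8.
  α_i^2 mod 13 = [3, 9, 1, 4, 1].
  S_2 = Σ v_i α_i^2 r_i = 7·3·12 + 2·9·7 + 6·1·5 + 3·4·5 + 8·1·1 = 476 ≡ 8.
  S = (8, 8, 8) ≠ 0, so r is not a codeword (an error is present).
Step 3: locate the error. For a single error e at position i, S_ℓ = v_i·e·α_i^ℓ, so α_err = S_1/S_0.
  S_0^{−1} = 8^{−1} = 5 (mod 13), so α_err = 8·5 = 40 ≡ 1 = α_3. Error position i = 3.
  Consistency check: S_2/S_1 = 8·5 = 40 ≡ 1 = α_err ✓ (single-error assumption holds).
Step 4: error magnitude e = S_0/v_3 = S_0·∏_{j≠3}(α_3 − α_j) = 8·11 = 88 ≡ 10 (mod 13).
Step 5: correct position 3: c_3 = r_3 − e = 5 − 10 ≡ 8 (mod 13). Hence c = [12, 7, 8, 5, 1].
  Check: interpolating c through the α_i gives m(x) = 11 + 10·x (degree < 2) with m(α_i) = c_i for every i, so c is indeed a codeword.


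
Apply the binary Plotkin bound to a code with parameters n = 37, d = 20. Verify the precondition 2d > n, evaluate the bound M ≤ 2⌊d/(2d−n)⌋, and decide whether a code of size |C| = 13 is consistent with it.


Plotkin bound M ≤ 12; given |C| = 13 > bound (violated).

Check applicability: 2d = 40, n = 37.
2d − n = 3 > 0, so Plotkin applies.
Compute d/(2d−n) = 20/3 ≈ 6.6667.
⌊d/(2d−n)⌋ = 6.
Plotkin bound: M ≤ 2·6 = 12.
Given |C| = 13, check: VIOLATED.
This |C| is above the Plotkin bound, so no binary code with n = 37, d = 20 and 13 codewords exists.
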